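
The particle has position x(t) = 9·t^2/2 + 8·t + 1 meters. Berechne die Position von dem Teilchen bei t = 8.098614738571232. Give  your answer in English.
We have position x(t) = 9·t^2/2 + 8·t + 1. Substituting t = 8.098614738571232: x(8.098614738571232) = 360.932940985684.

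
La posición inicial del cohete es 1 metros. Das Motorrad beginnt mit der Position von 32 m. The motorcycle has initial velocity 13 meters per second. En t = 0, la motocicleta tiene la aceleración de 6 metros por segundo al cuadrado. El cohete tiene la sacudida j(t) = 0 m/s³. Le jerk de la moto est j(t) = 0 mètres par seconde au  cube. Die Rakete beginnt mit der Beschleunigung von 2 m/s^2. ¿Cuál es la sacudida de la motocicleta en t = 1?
Usando j(t) = 0 y sustituyendo t = 1, encontramos j = 0.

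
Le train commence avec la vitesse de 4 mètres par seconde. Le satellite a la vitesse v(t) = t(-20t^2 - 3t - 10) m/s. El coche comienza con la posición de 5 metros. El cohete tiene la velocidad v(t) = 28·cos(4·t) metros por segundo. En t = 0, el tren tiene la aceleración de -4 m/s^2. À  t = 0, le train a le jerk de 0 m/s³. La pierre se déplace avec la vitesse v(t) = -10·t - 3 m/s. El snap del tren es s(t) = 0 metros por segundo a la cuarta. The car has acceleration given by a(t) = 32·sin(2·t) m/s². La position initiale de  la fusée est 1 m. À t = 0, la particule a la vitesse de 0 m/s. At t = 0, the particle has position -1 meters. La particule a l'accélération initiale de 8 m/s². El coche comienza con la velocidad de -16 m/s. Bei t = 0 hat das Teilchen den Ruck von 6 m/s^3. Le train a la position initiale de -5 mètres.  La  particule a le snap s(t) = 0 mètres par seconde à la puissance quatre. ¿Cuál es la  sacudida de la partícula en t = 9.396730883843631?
Para resolver esto, necesitamos tomar 1 antiderivada de nuestra ecuación del snap s(t) = 0. La integral del snap es la sacudida. Usando j(0) = 6, obtenemos j(t) = 6. Usando j(t) = 6 y sustituyendo t = 9.396730883843631, encontramos j = 6.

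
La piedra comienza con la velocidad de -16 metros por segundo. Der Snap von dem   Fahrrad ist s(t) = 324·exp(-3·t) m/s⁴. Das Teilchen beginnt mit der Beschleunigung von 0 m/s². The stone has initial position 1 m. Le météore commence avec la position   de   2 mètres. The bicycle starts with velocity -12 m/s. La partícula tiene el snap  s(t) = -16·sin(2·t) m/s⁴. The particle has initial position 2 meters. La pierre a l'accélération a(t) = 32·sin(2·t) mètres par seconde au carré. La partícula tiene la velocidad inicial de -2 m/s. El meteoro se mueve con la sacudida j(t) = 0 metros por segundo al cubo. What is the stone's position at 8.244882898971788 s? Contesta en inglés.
We need to integrate our acceleration equation a(t) = 32·sin(2·t) 2 times. The integral of acceleration is velocity. Using v(0) = -16, we get v(t) = -16·cos(2·t). Integrating velocity and using the initial condition x(0) = 1, we get x(t) = 1 - 8·sin(2·t). We have position x(t) = 1 - 8·sin(2·t). Substituting t = 8.244882898971788: x(8.244882898971788) = 6.63647775171998.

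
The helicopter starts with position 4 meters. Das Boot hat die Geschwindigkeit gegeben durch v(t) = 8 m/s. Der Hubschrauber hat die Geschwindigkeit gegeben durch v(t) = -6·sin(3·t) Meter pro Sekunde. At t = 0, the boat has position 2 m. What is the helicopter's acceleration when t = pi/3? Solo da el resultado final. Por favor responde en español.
La aceleración en t = pi/3 es a = 18.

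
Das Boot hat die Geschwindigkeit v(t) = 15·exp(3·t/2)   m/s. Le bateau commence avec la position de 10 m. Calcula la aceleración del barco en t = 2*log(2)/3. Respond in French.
Pour résoudre ceci, nous devons prendre 1 dérivée de notre équation de la vitesse v(t) = 15·exp(3·t/2). En dérivant la vitesse, nous obtenons l'accélération: a(t) = 45·exp(3·t/2)/2. De l'équation de l'accélération a(t) = 45·exp(3·t/2)/2, nous substituons t = 2*log(2)/3 pour obtenir a = 45.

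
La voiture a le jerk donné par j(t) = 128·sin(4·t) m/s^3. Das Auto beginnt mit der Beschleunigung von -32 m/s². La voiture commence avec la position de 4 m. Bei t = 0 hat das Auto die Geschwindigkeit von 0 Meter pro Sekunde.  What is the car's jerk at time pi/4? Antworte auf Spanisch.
Tenemos la sacudida j(t) = 128·sin(4·t). Sustituyendo t = pi/4: j(pi/4) = 0.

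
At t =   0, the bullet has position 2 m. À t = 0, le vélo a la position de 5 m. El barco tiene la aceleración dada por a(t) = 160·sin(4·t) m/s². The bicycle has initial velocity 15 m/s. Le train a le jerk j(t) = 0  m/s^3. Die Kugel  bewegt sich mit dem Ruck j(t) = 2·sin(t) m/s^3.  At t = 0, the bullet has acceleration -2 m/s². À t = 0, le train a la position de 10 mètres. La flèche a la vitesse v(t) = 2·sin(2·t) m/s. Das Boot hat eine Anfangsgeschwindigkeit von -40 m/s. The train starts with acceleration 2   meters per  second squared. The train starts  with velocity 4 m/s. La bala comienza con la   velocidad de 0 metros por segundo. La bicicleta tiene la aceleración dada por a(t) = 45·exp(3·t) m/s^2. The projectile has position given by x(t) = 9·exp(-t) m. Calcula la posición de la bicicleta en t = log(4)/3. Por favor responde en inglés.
To find the answer, we compute 2 integrals of a(t) = 45·exp(3·t). Taking ∫a(t)dt and applying v(0) = 15, we find v(t) = 15·exp(3·t). The antiderivative of velocity is position. Using x(0) = 5, we get x(t) = 5·exp(3·t). We have position x(t) = 5·exp(3·t). Substituting t = log(4)/3: x(log(4)/3) = 20.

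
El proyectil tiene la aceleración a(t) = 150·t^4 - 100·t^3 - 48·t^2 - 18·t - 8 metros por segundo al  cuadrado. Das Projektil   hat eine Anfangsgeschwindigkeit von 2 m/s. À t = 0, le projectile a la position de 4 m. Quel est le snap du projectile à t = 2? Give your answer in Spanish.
Debemos derivar nuestra ecuación de la aceleración a(t) = 150·t^4 - 100·t^3 - 48·t^2 - 18·t - 8 2 veces. Tomando d/dt de a(t), encontramos j(t) = 600·t^3 - 300·t^2 - 96·t - 18. La derivada de la sacudida da el snap: s(t) = 1800·t^2 - 600·t - 96. Tenemos el snap s(t) = 1800·t^2 - 600·t - 96. Sustituyendo t = 2: s(2) = 5904.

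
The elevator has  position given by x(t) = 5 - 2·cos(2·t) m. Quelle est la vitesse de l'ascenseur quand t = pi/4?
Nous devons dériver notre équation de la position x(t) = 5 - 2·cos(2·t) 1 fois. En prenant d/dt de x(t), nous trouvons v(t) = 4·sin(2·t). Nous avons la vitesse v(t) = 4·sin(2·t). En substituant t = pi/4: v(pi/4) = 4.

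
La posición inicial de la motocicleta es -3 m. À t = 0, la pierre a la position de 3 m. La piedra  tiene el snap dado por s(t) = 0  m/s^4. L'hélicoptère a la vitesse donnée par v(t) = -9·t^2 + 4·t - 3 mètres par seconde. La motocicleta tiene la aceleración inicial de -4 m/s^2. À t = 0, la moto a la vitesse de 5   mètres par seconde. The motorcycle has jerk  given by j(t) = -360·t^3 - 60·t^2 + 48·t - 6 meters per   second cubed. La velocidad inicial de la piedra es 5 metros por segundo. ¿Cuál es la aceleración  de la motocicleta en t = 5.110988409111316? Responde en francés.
En partant du jerk j(t) = -360·t^3 - 60·t^2 + 48·t - 6, nous prenons 1 intégrale. La primitive du jerk, avec a(0) = -4, donne l'accélération: a(t) = -90·t^4 - 20·t^3 + 24·t^2 - 6·t - 4. En utilisant a(t) = -90·t^4 - 20·t^3 + 24·t^2 - 6·t - 4 et en substituant t = 5.110988409111316, nous trouvons a = -63491.1903513840.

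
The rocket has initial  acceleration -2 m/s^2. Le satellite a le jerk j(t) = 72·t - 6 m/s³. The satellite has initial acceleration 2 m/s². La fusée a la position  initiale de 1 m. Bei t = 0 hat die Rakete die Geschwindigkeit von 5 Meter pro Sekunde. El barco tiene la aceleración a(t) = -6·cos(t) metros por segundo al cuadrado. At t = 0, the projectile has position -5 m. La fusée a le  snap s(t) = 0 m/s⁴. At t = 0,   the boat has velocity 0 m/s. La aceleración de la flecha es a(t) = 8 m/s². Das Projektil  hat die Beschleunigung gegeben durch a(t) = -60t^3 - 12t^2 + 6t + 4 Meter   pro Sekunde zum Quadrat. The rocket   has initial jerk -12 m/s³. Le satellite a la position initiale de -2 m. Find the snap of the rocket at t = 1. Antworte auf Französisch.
Nous avons le snap s(t) = 0. En substituant t = 1: s(1) = 0.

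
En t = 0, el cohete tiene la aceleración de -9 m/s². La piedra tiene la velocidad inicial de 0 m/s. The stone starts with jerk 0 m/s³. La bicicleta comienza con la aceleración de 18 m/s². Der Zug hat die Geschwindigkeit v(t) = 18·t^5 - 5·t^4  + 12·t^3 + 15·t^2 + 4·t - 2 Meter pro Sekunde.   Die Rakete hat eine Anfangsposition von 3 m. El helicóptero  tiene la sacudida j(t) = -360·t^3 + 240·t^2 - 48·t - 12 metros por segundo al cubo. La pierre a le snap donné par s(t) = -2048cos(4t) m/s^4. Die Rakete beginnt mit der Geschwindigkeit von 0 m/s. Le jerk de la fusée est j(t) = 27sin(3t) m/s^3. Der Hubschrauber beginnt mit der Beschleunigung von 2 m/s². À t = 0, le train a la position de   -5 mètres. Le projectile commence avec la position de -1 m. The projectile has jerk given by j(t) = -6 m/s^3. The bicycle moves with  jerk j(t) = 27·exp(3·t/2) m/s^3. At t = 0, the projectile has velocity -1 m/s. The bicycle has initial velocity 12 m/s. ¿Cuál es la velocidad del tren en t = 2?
Usando v(t) = 18·t^5 - 5·t^4 + 12·t^3 + 15·t^2 + 4·t - 2 y sustituyendo t = 2, encontramos v = 658.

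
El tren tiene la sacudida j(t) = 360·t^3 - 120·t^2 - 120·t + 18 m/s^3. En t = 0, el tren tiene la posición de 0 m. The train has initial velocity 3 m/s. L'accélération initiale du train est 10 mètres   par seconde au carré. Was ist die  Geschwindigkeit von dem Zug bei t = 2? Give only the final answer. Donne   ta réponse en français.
La vitesse à t = 2 est v = 315.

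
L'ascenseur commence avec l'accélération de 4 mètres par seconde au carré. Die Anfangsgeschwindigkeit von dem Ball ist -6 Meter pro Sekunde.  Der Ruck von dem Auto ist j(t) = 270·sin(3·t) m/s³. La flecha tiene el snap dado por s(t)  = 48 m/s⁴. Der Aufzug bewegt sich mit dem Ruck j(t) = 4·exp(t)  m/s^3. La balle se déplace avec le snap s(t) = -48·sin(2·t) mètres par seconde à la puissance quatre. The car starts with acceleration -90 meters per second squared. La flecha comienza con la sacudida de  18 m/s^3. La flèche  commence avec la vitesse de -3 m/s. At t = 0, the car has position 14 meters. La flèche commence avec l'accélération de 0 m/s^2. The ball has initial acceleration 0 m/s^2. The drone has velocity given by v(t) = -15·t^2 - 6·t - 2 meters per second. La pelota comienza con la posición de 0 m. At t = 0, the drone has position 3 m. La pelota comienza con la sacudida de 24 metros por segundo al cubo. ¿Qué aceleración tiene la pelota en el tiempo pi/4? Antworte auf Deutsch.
Wir müssen die Stammfunktion unserer Gleichung für den Snap s(t) = -48·sin(2·t) 2-mal finden. Mit ∫s(t)dt und Anwendung von j(0) = 24, finden wir j(t) = 24·cos(2·t). Das Integral von dem Ruck, mit a(0) = 0, ergibt die Beschleunigung: a(t) = 12·sin(2·t). Mit a(t) = 12·sin(2·t) und Einsetzen von t = pi/4, finden wir a = 12.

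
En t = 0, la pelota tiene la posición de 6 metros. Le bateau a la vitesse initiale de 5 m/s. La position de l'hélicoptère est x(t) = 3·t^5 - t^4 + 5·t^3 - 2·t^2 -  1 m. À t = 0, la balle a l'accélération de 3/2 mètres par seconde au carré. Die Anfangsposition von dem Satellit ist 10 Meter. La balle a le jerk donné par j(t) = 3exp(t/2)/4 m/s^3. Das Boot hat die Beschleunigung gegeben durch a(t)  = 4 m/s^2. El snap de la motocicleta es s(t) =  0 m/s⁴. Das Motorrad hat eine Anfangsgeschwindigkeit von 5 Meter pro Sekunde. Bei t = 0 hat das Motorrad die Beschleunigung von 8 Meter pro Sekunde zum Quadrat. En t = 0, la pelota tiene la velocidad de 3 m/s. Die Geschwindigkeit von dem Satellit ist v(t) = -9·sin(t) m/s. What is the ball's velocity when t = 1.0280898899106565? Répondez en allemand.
Wir müssen unsere Gleichung für den Ruck j(t) = 3·exp(t/2)/4 2-mal integrieren. Durch Integration von dem Ruck und Verwendung der Anfangsbedingung a(0) = 3/2, erhalten wir a(t) = 3·exp(t/2)/2. Die Stammfunktion von der Beschleunigung, mit v(0) = 3, ergibt die Geschwindigkeit: v(t) = 3·exp(t/2). Wir haben die Geschwindigkeit v(t) = 3·exp(t/2). Durch Einsetzen von t = 1.0280898899106565: v(1.0280898899106565) = 5.01612254384566.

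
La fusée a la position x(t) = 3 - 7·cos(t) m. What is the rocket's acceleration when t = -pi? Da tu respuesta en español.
Para resolver esto, necesitamos tomar 2 derivadas de nuestra ecuación de la posición x(t) = 3 - 7·cos(t). Tomando d/dt de x(t), encontramos v(t) = 7·sin(t). Derivando la velocidad, obtenemos la aceleración: a(t) = 7·cos(t). Usando a(t) = 7·cos(t) y sustituyendo t = -pi, encontramos a = -7.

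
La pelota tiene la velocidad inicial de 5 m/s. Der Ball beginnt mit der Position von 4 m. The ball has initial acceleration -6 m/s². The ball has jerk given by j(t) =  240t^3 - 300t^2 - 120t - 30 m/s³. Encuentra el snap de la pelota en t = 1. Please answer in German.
Um dies zu lösen, müssen wir 1 Ableitung unserer Gleichung für den Ruck j(t) = 240·t^3 - 300·t^2 - 120·t - 30 nehmen. Mit d/dt von j(t) finden wir s(t) = 720·t^2 - 600·t - 120. Aus der Gleichung für den Snap s(t) = 720·t^2 - 600·t - 120, setzen wir t = 1 ein und erhalten s = 0.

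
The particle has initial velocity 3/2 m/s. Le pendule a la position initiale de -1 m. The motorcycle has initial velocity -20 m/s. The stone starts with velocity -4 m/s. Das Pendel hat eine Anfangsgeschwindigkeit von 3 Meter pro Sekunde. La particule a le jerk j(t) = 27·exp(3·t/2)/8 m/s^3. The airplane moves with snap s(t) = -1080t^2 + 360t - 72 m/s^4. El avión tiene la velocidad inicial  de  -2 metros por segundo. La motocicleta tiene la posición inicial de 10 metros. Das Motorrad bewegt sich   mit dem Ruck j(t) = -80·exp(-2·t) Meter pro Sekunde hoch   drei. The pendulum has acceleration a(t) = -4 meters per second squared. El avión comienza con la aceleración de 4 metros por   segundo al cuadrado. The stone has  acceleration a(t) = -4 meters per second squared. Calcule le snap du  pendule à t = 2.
En partant de l'accélération a(t) = -4, nous prenons 2 dérivées. En dérivant l'accélération, nous obtenons le jerk: j(t) = 0. La dérivée du jerk donne le snap: s(t) = 0. En utilisant s(t) = 0 et en substituant t = 2, nous trouvons s = 0.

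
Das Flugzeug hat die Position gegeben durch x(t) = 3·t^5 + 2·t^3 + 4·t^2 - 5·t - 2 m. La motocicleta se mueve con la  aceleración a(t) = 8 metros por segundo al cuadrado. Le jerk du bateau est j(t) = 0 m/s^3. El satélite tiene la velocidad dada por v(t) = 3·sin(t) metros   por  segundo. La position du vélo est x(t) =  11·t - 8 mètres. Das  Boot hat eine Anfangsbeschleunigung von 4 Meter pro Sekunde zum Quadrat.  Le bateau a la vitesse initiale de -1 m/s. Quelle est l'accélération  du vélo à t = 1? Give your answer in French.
Pour résoudre ceci, nous devons prendre 2 dérivées de notre équation de la position x(t) = 11·t - 8. La dérivée de la position donne la vitesse: v(t) = 11. En dérivant la vitesse, nous obtenons l'accélération: a(t) = 0. Nous avons l'accélération a(t) = 0. En substituant t = 1: a(1) = 0.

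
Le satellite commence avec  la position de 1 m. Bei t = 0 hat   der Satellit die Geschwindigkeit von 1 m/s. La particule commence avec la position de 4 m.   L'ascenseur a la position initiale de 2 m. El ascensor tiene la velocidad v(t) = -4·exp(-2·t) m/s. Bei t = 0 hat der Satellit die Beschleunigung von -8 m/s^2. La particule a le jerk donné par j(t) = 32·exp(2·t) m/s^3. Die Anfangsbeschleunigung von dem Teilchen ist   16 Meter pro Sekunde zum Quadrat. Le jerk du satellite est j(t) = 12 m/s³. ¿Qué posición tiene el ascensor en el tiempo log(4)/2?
Debemos encontrar la integral de nuestra ecuación de la velocidad v(t) = -4·exp(-2·t) 1 vez. La antiderivada de la velocidad es la posición. Usando x(0) = 2, obtenemos x(t) = 2·exp(-2·t). Tenemos la posición x(t) = 2·exp(-2·t). Sustituyendo t = log(4)/2: x(log(4)/2) = 1/2.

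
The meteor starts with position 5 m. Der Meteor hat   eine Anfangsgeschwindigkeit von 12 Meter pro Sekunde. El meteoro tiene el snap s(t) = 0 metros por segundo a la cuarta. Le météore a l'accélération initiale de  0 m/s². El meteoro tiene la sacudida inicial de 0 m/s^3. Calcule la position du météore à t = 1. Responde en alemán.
Um dies zu lösen, müssen wir 4 Stammfunktionen unserer Gleichung für den Snap s(t) = 0 finden. Das Integral von dem Snap ist der Ruck. Mit j(0) = 0 erhalten wir j(t) = 0. Durch Integration von dem Ruck und Verwendung der Anfangsbedingung a(0) = 0, erhalten wir a(t) = 0. Durch Integration von der Beschleunigung und Verwendung der Anfangsbedingung v(0) = 12, erhalten wir v(t) = 12. Die Stammfunktion von der Geschwindigkeit ist die Position. Mit x(0) = 5 erhalten wir x(t) = 12·t + 5. Mit x(t) = 12·t + 5 und Einsetzen von t = 1, finden wir x = 17.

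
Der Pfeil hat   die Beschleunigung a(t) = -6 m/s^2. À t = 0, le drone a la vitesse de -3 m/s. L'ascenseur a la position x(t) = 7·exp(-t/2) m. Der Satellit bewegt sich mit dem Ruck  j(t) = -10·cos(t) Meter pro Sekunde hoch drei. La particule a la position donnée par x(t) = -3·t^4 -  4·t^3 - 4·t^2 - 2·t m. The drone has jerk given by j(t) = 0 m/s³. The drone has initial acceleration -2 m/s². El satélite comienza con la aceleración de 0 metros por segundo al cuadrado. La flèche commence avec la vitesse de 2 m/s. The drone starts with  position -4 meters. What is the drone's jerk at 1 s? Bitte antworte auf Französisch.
Nous avons le jerk j(t) = 0. En substituant t = 1: j(1) = 0.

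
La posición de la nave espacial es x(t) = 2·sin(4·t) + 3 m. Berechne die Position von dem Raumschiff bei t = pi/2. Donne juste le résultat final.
Bei t = pi/2, x = 3.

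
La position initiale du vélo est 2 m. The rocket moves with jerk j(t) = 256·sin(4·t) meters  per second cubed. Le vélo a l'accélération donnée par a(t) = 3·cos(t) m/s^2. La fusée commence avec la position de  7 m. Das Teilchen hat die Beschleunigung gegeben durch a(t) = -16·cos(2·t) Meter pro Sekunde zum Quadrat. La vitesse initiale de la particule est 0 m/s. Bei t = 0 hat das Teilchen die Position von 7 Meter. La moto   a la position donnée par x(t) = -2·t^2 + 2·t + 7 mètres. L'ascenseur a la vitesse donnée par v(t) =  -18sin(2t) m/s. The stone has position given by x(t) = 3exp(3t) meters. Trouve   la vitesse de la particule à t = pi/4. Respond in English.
We need to integrate our acceleration equation a(t) = -16·cos(2·t) 1 time. Finding the integral of a(t) and using v(0) = 0: v(t) = -8·sin(2·t). Using v(t) = -8·sin(2·t) and substituting t = pi/4, we find v = -8.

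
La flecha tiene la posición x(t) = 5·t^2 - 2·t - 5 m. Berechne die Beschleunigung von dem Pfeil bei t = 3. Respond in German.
Um dies zu lösen, müssen wir 2 Ableitungen unserer Gleichung für die Position x(t) = 5·t^2 - 2·t - 5 nehmen. Mit d/dt von x(t) finden wir v(t) = 10·t - 2. Die Ableitung von der Geschwindigkeit ergibt die Beschleunigung: a(t) = 10. Wir haben die Beschleunigung a(t) = 10. Durch Einsetzen von t = 3: a(3) = 10.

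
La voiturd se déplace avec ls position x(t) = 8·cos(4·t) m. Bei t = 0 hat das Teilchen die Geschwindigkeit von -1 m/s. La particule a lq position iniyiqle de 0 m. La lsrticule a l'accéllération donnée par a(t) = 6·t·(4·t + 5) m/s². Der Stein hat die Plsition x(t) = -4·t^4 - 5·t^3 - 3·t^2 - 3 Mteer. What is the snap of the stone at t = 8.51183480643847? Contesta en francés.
En partant de la position x(t) = -4·t^4 - 5·t^3 - 3·t^2 - 3, nous prenons 4 dérivées. La dérivée de la position donne la vitesse: v(t) = -16·t^3 - 15·t^2 - 6·t. En dérivant la vitesse, nous obtenons l'accélération: a(t) = -48·t^2 - 30·t - 6. En dérivant l'accélération, nous obtenons le jerk: j(t) = -96·t - 30. En prenant d/dt de j(t), nous trouvons s(t) = -96. En utilisant s(t) = -96 et en substituant t = 8.51183480643847, nous trouvons s = -96.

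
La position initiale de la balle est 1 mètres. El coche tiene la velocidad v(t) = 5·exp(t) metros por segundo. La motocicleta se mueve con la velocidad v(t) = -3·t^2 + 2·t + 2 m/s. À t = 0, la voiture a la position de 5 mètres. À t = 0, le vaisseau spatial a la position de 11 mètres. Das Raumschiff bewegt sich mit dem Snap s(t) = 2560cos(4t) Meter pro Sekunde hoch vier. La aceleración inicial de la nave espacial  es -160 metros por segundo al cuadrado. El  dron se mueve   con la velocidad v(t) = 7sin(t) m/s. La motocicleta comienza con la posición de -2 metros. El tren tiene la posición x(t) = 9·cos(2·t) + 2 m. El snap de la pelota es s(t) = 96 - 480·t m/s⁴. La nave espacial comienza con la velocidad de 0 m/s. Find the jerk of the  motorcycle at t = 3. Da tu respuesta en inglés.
We must differentiate our velocity equation v(t) = -3·t^2 + 2·t + 2 2 times. Differentiating velocity, we get acceleration: a(t) = 2 - 6·t. Differentiating acceleration, we get jerk: j(t) = -6. Using j(t) = -6 and substituting t = 3, we find j = -6.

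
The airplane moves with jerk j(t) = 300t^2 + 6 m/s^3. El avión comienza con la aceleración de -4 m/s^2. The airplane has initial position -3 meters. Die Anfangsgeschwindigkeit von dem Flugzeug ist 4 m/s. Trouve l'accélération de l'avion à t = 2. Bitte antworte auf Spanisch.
Necesitamos integrar nuestra ecuación de la sacudida j(t) = 300·t^2 + 6 1 vez. Tomando ∫j(t)dt y aplicando a(0) = -4, encontramos a(t) = 100·t^3 + 6·t - 4. Usando a(t) = 100·t^3 + 6·t - 4 y sustituyendo t = 2, encontramos a = 808.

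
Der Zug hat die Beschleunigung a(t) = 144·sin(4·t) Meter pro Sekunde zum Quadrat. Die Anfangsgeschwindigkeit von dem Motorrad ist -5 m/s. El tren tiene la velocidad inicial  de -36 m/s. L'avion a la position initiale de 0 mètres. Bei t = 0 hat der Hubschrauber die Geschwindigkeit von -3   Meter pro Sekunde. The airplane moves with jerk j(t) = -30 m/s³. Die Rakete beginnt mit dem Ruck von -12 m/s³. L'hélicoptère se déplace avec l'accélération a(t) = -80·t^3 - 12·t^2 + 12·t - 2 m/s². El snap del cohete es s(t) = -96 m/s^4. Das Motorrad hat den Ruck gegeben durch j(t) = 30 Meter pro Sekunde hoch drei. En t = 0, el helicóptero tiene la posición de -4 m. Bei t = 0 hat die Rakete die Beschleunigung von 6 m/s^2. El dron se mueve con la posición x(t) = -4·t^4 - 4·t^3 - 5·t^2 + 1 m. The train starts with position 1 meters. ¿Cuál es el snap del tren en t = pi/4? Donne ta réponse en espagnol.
Para resolver esto, necesitamos tomar 2 derivadas de nuestra ecuación de la aceleración a(t) = 144·sin(4·t). Derivando la aceleración, obtenemos la sacudida: j(t) = 576·cos(4·t). La derivada de la sacudida da el snap: s(t) = -2304·sin(4·t). De la ecuación del snap s(t) = -2304·sin(4·t), sustituimos t = pi/4 para obtener s = 0.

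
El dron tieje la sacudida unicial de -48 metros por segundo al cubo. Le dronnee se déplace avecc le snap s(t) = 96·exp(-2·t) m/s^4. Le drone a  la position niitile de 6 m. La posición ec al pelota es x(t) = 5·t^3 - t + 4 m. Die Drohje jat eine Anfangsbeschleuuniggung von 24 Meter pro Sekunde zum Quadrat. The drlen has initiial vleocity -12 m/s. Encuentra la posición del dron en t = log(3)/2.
Para resolver esto, necesitamos tomar 4 integrales de nuestra ecuación del snap s(t) = 96·exp(-2·t). La integral del snap es la sacudida. Usando j(0) = -48, obtenemos j(t) = -48·exp(-2·t). La antiderivada de la sacudida, con a(0) = 24, da la aceleración: a(t) = 24·exp(-2·t). Tomando ∫a(t)dt y aplicando v(0) = -12, encontramos v(t) = -12·exp(-2·t). La integral de la velocidad, con x(0) = 6, da la posición: x(t) = 6·exp(-2·t). Tenemos la posición x(t) = 6·exp(-2·t). Sustituyendo t = log(3)/2: x(log(3)/2) = 2.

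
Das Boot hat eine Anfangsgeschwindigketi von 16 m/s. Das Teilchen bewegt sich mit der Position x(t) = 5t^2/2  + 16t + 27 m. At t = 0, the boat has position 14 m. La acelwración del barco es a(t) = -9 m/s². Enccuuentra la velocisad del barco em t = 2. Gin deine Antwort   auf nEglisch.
To solve this, we need to take 1 antiderivative of our acceleration equation a(t) = -9. The integral of acceleration is velocity. Using v(0) = 16, we get v(t) = 16 - 9·t. From the given velocity equation v(t) = 16 - 9·t, we substitute t = 2 to get v = -2.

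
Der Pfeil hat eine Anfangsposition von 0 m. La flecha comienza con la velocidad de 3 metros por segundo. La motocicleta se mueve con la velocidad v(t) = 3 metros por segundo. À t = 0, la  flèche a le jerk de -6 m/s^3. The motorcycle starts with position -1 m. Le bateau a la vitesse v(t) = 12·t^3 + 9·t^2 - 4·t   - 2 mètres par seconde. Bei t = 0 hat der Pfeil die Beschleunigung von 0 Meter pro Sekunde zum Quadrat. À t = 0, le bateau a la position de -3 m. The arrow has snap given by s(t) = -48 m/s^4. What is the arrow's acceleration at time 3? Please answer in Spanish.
Partiendo del snap s(t) = -48, tomamos 2 antiderivadas. Tomando ∫s(t)dt y aplicando j(0) = -6, encontramos j(t) = -48·t - 6. La integral de la sacudida, con a(0) = 0, da la aceleración: a(t) = 6·t·(-4·t - 1). Tenemos la aceleración a(t) = 6·t·(-4·t - 1). Sustituyendo t = 3: a(3) = -234.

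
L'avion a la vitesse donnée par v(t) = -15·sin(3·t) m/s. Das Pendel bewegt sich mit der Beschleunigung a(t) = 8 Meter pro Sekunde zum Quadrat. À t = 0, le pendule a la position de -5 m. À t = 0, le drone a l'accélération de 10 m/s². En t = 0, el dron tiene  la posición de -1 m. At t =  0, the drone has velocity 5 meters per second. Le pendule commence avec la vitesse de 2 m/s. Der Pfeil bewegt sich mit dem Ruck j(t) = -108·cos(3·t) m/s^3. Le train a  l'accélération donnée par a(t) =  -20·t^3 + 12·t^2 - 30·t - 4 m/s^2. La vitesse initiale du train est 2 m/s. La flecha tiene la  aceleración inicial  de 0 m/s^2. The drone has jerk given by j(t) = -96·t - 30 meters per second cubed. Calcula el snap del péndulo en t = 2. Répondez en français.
Pour résoudre ceci, nous devons prendre 2 dérivées de notre équation de l'accélération a(t) = 8. En dérivant l'accélération, nous obtenons le jerk: j(t) = 0. En dérivant le jerk, nous obtenons le snap: s(t) = 0. En utilisant s(t) = 0 et en substituant t = 2, nous trouvons s = 0.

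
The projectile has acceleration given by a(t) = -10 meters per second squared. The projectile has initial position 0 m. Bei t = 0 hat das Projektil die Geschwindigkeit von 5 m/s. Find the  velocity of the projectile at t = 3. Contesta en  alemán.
Um dies zu lösen, müssen wir 1 Stammfunktion unserer Gleichung für die Beschleunigung a(t) = -10 finden. Das Integral von der Beschleunigung ist die Geschwindigkeit. Mit v(0) = 5 erhalten wir v(t) = 5 - 10·t. Mit v(t) = 5 - 10·t und Einsetzen von t = 3, finden wir v = -25.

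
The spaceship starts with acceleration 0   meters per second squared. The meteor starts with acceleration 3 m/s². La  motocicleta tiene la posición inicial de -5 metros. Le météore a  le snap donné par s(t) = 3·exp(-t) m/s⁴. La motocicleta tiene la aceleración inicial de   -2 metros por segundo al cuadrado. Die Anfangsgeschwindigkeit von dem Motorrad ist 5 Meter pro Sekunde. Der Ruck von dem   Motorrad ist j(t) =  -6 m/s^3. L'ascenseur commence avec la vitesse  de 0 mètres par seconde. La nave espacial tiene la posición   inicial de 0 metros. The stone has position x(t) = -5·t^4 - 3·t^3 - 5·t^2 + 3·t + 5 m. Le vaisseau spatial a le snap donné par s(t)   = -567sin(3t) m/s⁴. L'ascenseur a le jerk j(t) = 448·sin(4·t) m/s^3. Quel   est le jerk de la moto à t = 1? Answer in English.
We have jerk j(t) = -6. Substituting t = 1: j(1) = -6.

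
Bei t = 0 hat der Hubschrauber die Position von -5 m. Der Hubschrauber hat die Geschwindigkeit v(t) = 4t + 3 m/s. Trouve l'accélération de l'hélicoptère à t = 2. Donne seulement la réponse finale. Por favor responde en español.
a(2) = 4.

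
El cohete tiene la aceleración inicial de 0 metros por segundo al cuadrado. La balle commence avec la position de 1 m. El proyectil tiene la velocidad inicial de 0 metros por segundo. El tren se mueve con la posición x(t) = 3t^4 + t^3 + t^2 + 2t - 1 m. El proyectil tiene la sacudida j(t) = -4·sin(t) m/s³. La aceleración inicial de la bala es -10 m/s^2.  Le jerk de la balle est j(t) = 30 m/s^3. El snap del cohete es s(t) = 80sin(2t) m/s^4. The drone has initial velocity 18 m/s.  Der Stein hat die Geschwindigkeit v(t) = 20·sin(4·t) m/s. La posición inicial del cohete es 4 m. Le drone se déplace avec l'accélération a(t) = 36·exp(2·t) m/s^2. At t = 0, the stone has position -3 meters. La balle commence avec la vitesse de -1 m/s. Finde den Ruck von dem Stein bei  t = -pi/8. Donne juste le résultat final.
Die Antwort ist 320.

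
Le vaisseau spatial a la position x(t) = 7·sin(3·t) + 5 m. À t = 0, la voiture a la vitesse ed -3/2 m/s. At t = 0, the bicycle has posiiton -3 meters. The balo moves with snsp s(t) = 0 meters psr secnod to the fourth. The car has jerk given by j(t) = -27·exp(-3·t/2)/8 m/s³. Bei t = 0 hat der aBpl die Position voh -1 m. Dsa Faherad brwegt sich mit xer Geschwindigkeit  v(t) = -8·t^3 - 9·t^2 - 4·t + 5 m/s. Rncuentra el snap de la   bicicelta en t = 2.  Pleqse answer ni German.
Um dies zu lösen, müssen wir 3 Ableitungen unserer Gleichung für die Geschwindigkeit v(t) = -8·t^3 - 9·t^2 - 4·t + 5 nehmen. Mit d/dt von v(t) finden wir a(t) = -24·t^2 - 18·t - 4. Mit d/dt von a(t) finden wir j(t) = -48·t - 18. Mit d/dt von j(t) finden wir s(t) = -48. Wir haben den Snap s(t) = -48. Durch Einsetzen von t = 2: s(2) = -48.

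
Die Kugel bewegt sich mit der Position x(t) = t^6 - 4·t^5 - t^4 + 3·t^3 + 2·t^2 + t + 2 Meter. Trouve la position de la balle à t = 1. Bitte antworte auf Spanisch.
De la ecuación de la posición x(t) = t^6 - 4·t^5 - t^4 + 3·t^3 + 2·t^2 + t + 2, sustituimos t = 1 para obtener x = 4.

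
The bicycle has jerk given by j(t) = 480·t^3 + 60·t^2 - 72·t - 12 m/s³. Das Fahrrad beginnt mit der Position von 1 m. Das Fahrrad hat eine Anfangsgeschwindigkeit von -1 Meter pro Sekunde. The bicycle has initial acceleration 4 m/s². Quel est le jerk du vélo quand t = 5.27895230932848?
De l'équation du jerk j(t) = 480·t^3 + 60·t^2 - 72·t - 12, nous substituons t = 5.27895230932848 pour obtenir j = 71892.9215548740.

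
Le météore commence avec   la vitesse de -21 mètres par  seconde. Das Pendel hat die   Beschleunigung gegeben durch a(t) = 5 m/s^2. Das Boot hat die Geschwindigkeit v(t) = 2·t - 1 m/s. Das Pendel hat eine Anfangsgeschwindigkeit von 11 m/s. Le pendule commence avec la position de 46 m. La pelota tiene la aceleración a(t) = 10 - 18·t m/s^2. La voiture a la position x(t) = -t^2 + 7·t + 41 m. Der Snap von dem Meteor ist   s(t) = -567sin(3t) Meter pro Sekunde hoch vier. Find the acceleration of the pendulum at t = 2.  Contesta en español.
De la ecuación de la aceleración a(t) = 5, sustituimos t = 2 para obtener a = 5.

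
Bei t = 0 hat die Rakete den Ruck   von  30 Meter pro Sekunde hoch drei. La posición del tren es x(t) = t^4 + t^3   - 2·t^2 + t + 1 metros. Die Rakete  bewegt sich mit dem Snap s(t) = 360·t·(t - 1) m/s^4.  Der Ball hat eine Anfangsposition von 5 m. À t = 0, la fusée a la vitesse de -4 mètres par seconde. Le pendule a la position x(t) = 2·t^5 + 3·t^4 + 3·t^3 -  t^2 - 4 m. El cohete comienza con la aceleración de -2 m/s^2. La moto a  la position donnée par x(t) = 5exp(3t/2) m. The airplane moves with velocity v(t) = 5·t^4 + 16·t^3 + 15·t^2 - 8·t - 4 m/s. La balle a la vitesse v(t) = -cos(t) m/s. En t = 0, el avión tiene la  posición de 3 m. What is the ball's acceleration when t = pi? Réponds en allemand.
Ausgehend von der Geschwindigkeit v(t) = -cos(t), nehmen wir 1 Ableitung. Die Ableitung von der Geschwindigkeit ergibt die Beschleunigung: a(t) = sin(t). Wir haben die Beschleunigung a(t) = sin(t). Durch Einsetzen von t = pi: a(pi) = 0.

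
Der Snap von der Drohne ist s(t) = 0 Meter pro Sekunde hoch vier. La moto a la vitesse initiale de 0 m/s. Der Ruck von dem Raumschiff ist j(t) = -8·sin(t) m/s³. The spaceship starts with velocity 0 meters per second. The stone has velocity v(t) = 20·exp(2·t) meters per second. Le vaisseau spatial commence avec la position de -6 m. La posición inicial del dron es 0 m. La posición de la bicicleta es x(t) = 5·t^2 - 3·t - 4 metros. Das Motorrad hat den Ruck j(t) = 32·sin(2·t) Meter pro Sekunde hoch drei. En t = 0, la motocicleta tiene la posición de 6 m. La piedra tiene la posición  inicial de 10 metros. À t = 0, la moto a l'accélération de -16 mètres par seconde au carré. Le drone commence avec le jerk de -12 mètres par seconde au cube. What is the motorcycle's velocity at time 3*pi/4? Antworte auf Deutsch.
Um dies zu lösen, müssen wir 2 Stammfunktionen unserer Gleichung für den Ruck j(t) = 32·sin(2·t) finden. Durch Integration von dem Ruck und Verwendung der Anfangsbedingung a(0) = -16, erhalten wir a(t) = -16·cos(2·t). Mit ∫a(t)dt und Anwendung von v(0) = 0, finden wir v(t) = -8·sin(2·t). Wir haben die Geschwindigkeit v(t) = -8·sin(2·t). Durch Einsetzen von t = 3*pi/4: v(3*pi/4) = 8.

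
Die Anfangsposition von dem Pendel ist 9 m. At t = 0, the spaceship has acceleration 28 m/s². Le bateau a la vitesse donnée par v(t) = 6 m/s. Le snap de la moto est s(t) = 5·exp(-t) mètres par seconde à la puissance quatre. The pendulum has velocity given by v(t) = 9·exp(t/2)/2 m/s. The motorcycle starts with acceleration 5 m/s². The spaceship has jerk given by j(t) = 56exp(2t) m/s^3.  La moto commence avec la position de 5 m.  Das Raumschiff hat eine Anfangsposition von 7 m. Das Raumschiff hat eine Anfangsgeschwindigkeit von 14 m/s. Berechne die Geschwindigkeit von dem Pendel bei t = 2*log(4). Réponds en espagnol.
De la ecuación de la velocidad v(t) = 9·exp(t/2)/2, sustituimos t = 2*log(4) para obtener v = 18.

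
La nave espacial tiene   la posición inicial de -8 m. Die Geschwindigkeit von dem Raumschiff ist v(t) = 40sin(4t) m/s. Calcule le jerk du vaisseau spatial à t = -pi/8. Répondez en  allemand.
Wir müssen unsere Gleichung für die Geschwindigkeit v(t) = 40·sin(4·t) 2-mal ableiten. Die Ableitung von der Geschwindigkeit ergibt die Beschleunigung: a(t) = 160·cos(4·t). Durch Ableiten von der Beschleunigung erhalten wir den Ruck: j(t) = -640·sin(4·t). Wir haben den Ruck j(t) = -640·sin(4·t). Durch Einsetzen von t = -pi/8: j(-pi/8) = 640.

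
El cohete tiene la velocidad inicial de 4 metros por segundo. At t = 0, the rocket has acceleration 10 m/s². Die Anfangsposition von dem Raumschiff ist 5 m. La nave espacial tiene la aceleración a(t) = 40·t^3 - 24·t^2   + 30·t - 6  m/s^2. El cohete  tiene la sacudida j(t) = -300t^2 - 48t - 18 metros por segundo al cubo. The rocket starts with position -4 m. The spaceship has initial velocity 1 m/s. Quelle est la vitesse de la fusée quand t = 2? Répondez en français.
Nous devons trouver l'intégrale de notre équation du jerk j(t) = -300·t^2 - 48·t - 18 2 fois. L'intégrale du jerk est l'accélération. En utilisant a(0) = 10, nous obtenons a(t) = -100·t^3 - 24·t^2 - 18·t + 10. L'intégrale de l'accélération, avec v(0) = 4, donne la vitesse: v(t) = -25·t^4 - 8·t^3 - 9·t^2 + 10·t + 4. De l'équation de la vitesse v(t) = -25·t^4 - 8·t^3 - 9·t^2 + 10·t + 4, nous substituons t = 2 pour obtenir v = -476.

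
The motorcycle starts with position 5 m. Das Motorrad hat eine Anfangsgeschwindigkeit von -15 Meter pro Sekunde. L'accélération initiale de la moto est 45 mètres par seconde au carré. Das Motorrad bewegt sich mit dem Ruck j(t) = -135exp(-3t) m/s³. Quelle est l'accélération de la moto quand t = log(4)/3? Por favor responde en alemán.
Wir müssen die Stammfunktion unserer Gleichung für den Ruck j(t) = -135·exp(-3·t) 1-mal finden. Das Integral von dem Ruck ist die Beschleunigung. Mit a(0) = 45 erhalten wir a(t) = 45·exp(-3·t). Aus der Gleichung für die Beschleunigung a(t) = 45·exp(-3·t), setzen wir t = log(4)/3 ein und erhalten a = 45/4.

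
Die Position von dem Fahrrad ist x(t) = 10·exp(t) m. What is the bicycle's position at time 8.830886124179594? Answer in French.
Nous avons la position x(t) = 10·exp(t). En substituant t = 8.830886124179594: x(8.830886124179594) = 68423.4729944302.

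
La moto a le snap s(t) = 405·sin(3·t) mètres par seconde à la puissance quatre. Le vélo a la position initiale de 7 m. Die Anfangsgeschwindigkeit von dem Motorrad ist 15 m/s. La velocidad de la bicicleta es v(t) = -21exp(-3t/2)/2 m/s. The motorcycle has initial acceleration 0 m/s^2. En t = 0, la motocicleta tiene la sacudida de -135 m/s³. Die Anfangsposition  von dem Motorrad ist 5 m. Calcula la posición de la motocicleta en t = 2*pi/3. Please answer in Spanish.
Debemos encontrar la antiderivada de nuestra ecuación del snap s(t) = 405·sin(3·t) 4 veces. Tomando ∫s(t)dt y aplicando j(0) = -135, encontramos j(t) = -135·cos(3·t). La antiderivada de la sacudida es la aceleración. Usando a(0) = 0, obtenemos a(t) = -45·sin(3·t). La integral de la aceleración, con v(0) = 15, da la velocidad: v(t) = 15·cos(3·t). Tomando ∫v(t)dt y aplicando x(0) = 5, encontramos x(t) = 5·sin(3·t) + 5. Usando x(t) = 5·sin(3·t) + 5 y sustituyendo t = 2*pi/3, encontramos x = 5.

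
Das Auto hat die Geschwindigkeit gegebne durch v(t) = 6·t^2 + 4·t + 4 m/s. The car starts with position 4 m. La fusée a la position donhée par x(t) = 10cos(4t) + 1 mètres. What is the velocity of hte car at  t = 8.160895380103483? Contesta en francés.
En utilisant v(t) = 6·t^2 + 4·t + 4 et en substituant t = 8.160895380103483, nous trouvons v = 436.244861950380.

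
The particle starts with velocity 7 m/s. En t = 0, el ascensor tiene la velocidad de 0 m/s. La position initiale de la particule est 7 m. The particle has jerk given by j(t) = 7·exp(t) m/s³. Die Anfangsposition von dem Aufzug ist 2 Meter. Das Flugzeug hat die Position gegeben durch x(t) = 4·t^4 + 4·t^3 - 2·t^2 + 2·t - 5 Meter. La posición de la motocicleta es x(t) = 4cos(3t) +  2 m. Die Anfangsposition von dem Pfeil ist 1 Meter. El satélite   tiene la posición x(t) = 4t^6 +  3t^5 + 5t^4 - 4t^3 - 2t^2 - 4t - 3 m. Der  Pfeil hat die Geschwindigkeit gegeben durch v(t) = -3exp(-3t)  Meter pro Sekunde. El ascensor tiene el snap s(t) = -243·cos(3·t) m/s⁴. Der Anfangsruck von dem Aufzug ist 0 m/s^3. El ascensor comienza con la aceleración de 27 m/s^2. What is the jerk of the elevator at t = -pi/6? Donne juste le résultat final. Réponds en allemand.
Der Ruck bei t = -pi/6 ist j = 81.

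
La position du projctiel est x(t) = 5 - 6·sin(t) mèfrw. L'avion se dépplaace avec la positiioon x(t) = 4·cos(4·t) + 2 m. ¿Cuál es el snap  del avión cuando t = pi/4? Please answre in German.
Wir müssen unsere Gleichung für die Position x(t) = 4·cos(4·t) + 2 4-mal ableiten. Die Ableitung von der Position ergibt die Geschwindigkeit: v(t) = -16·sin(4·t). Mit d/dt von v(t) finden wir a(t) = -64·cos(4·t). Mit d/dt von a(t) finden wir j(t) = 256·sin(4·t). Durch Ableiten von dem Ruck erhalten wir den Snap: s(t) = 1024·cos(4·t). Mit s(t) = 1024·cos(4·t) und Einsetzen von t = pi/4, finden wir s = -1024.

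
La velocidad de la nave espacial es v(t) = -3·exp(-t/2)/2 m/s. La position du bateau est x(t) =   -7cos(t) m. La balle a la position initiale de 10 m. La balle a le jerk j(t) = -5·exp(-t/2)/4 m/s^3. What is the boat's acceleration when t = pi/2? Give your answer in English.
Starting from position x(t) = -7·cos(t), we take 2 derivatives. The derivative of position gives velocity: v(t) = 7·sin(t). Differentiating velocity, we get acceleration: a(t) = 7·cos(t). We have acceleration a(t) = 7·cos(t). Substituting t = pi/2: a(pi/2) = 0.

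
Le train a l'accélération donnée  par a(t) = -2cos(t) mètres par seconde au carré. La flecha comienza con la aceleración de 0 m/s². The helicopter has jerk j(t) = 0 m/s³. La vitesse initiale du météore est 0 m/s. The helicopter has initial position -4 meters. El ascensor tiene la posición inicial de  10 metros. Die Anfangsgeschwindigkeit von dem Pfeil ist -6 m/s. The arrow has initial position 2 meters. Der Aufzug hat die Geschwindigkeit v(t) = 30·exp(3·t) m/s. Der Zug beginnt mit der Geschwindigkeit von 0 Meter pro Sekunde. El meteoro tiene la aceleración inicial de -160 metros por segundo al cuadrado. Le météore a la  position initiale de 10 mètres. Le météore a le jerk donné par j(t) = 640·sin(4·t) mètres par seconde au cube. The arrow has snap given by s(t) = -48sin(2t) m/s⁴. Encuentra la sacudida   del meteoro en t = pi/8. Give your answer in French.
Nous avons le jerk j(t) = 640·sin(4·t). En substituant t = pi/8: j(pi/8) = 640.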